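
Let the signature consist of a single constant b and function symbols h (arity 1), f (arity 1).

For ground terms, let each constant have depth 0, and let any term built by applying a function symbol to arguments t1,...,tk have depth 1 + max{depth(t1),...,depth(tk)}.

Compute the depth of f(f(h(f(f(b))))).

depth(f(b)) = 1 + depth(b) = 1 + 0 = 1
depth(f(f(b))) = 1 + depth(f(b)) = 1 + 1 = 2
depth(h(f(f(b)))) = 1 + depth(f(f(b))) = 1 + 2 = 3
depth(f(h(f(f(b))))) = 1 + depth(h(f(f(b)))) = 1 + 3 = 4
depth(f(f(h(f(f(b)))))) = 1 + depth(f(h(f(f(b))))) = 1 + 4 = 5

5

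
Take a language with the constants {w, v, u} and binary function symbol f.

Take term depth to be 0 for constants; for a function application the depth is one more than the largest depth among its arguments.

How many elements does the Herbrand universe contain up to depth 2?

147

Write N_k for the number of ground terms of depth ≤ k. A term of depth ≤ k is either a constant or a function symbol applied to arguments of depth ≤ k−1, so N_k = 3 + N_{k-1}^2.
N_0 = 3
N_1 = 3 + 3^2 = 12
N_2 = 3 + 12^2 = 147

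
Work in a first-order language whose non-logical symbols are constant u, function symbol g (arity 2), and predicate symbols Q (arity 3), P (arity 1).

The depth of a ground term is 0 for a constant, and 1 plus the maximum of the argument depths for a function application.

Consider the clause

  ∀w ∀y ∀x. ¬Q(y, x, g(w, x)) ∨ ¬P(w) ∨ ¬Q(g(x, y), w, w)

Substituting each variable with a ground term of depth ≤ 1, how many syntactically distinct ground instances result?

8

Ground terms of depth ≤ 1:
  Let N_k count ground terms of depth at most k. Each non-constant term of depth ≤ k is some function symbol applied to depth-≤(k−1) arguments, giving N_k = 1 + N_{k-1}^2.
  N_0 = 1
  N_1 = 1 + 1^2 = 2
  Explicitly: u, g(u, u).
So there are 2 ground terms available for substitution.
Each of w, y, x ranges independently over the available ground terms, and distinct assignments produce distinct instances.
Number of ground instances = 2^3 = 8.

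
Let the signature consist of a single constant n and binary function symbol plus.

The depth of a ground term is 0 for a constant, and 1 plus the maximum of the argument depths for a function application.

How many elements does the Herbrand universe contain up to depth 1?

Write N_k for the number of ground terms of depth ≤ k. A term of depth ≤ k is either a constant or a function symbol applied to arguments of depth ≤ k−1, so N_k = 1 + N_{k-1}^2.
N_0 = 1
N_1 = 1 + 1^2 = 2

2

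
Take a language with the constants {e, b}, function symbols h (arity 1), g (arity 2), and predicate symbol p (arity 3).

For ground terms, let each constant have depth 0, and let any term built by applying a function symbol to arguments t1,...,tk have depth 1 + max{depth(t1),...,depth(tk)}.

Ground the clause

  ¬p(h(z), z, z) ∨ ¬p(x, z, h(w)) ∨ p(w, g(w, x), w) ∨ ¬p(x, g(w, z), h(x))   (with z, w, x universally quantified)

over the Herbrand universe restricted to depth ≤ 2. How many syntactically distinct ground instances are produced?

Ground terms of depth ≤ 2:
  Write N_k for the number of ground terms of depth ≤ k. A term of depth ≤ k is either a constant or a function symbol applied to arguments of depth ≤ k−1, so N_k = 2 + N_{k-1} + N_{k-1}^2.
  N_0 = 2
  N_1 = 2 + 2 + 2^2 = 8
  N_2 = 2 + 8 + 8^2 = 74
So there are 74 ground terms available for substitution.
The clause has 3 distinct variables (z, w, x), each appearing in the body. In the free term algebra distinct substitutions yield syntactically distinct ground instances.
Number of ground instances = 74^3 = 405224.

405224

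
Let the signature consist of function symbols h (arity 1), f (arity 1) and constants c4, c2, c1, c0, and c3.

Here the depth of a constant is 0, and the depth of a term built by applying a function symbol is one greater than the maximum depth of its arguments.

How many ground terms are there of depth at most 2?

35

Let N_k = |{terms of depth ≤ k}|. Then N_0 = 5 and N_k = 5 + N_{k-1} + N_{k-1} for k ≥ 1 (one summand per function symbol, arity giving the exponent).
N_0 = 5
N_1 = 5 + 5 + 5 = 15
N_2 = 5 + 15 + 15 = 35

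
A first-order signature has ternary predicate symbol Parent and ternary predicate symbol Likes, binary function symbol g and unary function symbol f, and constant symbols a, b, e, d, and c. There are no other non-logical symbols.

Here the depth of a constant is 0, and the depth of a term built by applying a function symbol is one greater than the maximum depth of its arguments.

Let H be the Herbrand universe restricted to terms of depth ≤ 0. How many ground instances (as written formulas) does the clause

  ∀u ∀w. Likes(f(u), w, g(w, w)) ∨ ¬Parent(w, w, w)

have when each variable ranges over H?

25

Ground terms of depth ≤ 0:
  Let N_k count ground terms of depth at most k. Each non-constant term of depth ≤ k is some function symbol applied to depth-≤(k−1) arguments, giving N_k = 5 + N_{k-1}^2 + N_{k-1}.
  N_0 = 5
So there are 5 ground terms available for substitution.
Each of u, w ranges independently over the available ground terms, and distinct assignments produce distinct instances.
Number of ground instances = 5^2 = 25.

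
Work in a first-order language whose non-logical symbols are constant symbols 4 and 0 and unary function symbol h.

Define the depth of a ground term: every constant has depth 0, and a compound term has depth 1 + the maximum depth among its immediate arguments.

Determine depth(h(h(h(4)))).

depth(h(4)) = 1 + depth(4) = 1 + 0 = 1
depth(h(h(4))) = 1 + depth(h(4)) = 1 + 1 = 2
depth(h(h(h(4)))) = 1 + depth(h(h(4))) = 1 + 2 = 3

3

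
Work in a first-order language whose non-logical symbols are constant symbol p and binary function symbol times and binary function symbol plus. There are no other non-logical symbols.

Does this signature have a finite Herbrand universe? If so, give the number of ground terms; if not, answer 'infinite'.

The signature has at least one function symbol (times, arity 2) and at least one constant (p).
Iterating times gives infinitely many distinct ground terms: p, times(p, p), times(times(p, p), times(p, p)), ...
So the Herbrand universe is infinite.

infinite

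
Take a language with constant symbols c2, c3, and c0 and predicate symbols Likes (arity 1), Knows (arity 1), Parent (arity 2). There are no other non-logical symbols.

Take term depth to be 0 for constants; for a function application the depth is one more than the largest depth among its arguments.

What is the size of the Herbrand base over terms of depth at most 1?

15

First count ground terms of depth ≤ 1.
With no function symbols every ground term is a constant, so there are exactly 3 ground terms at every depth bound.
N_0 = 3
N_1 = 3
Explicitly: c2, c3, c0.
So |H| = 3.
For each predicate symbol, the number of ground atoms is |H| raised to its arity; summing:
  Likes: 3;  Knows: 3;  Parent: 3^2 = 9
Total ground atoms: 3 + 3 + 9 = 15.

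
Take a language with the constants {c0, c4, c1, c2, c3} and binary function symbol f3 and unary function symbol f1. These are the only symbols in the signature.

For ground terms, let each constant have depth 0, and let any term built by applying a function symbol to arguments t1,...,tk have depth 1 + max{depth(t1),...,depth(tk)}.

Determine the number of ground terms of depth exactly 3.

If N_k denotes the number of depth-≤k ground terms, the 5 constants give N_0 = 5, and each function symbol of arity r contributes N_{k-1}^r new terms at level k: N_k = 5 + N_{k-1}^2 + N_{k-1}.
N_0 = 5
N_1 = 5 + 5^2 + 5 = 35
N_2 = 5 + 35^2 + 35 = 1265
N_3 = 5 + 1265^2 + 1265 = 1601495
Terms of depth exactly 3: N_3 − N_2 = 1601495 − 1265 = 1600230.

1600230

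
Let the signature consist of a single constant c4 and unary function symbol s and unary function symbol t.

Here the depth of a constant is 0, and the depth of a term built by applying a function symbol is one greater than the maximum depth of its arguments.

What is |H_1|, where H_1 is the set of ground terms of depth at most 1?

3

Write N_k for the number of ground terms of depth ≤ k. A term of depth ≤ k is either a constant or a function symbol applied to arguments of depth ≤ k−1, so N_k = 1 + N_{k-1} + N_{k-1}.
N_0 = 1
N_1 = 1 + 1 + 1 = 3
Explicitly: c4, s(c4), t(c4).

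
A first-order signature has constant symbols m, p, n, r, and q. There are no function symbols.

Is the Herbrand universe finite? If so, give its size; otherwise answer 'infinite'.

There are no function symbols, so every ground term is one of the 5 constants.
The Herbrand universe is {m, p, n, r, q}, which is finite with 5 elements.

5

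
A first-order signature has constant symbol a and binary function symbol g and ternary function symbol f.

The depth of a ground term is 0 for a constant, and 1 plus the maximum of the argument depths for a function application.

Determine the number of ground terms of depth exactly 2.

34

Let N_k count ground terms of depth at most k. Each non-constant term of depth ≤ k is some function symbol applied to depth-≤(k−1) arguments, giving N_k = 1 + N_{k-1}^2 + N_{k-1}^3.
N_0 = 1
N_1 = 1 + 1^2 + 1^3 = 3
N_2 = 1 + 3^2 + 3^3 = 37
Terms of depth exactly 2: N_2 − N_1 = 37 − 3 = 34.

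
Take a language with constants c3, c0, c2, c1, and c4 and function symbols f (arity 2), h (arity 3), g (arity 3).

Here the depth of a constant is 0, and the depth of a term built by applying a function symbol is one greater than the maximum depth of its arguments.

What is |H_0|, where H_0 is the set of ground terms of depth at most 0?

5

Let N_k = |{terms of depth ≤ k}|. Then N_0 = 5 and N_k = 5 + N_{k-1}^2 + N_{k-1}^3 + N_{k-1}^3 for k ≥ 1 (one summand per function symbol, arity giving the exponent).
N_0 = 5
Explicitly: c3, c0, c2, c1, c4.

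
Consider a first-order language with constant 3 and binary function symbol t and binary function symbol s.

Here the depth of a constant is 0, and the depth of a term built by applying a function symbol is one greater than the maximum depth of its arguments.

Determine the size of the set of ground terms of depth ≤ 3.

723

Count level by level. With function symbols t/2, s/2, the terms of depth ≤ k are the 1 constant together with each function applied to depth-≤(k−1) tuples, so N_k = 1 + N_{k-1}^2 + N_{k-1}^2.
N_0 = 1
N_1 = 1 + 1^2 + 1^2 = 3
N_2 = 1 + 3^2 + 3^2 = 19
N_3 = 1 + 19^2 + 19^2 = 723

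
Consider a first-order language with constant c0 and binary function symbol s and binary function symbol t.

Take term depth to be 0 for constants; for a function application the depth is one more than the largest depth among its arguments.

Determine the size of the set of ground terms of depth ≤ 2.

19

Let N_k count ground terms of depth at most k. Each non-constant term of depth ≤ k is some function symbol applied to depth-≤(k−1) arguments, giving N_k = 1 + N_{k-1}^2 + N_{k-1}^2.
N_0 = 1
N_1 = 1 + 1^2 + 1^2 = 3
N_2 = 1 + 3^2 + 3^2 = 19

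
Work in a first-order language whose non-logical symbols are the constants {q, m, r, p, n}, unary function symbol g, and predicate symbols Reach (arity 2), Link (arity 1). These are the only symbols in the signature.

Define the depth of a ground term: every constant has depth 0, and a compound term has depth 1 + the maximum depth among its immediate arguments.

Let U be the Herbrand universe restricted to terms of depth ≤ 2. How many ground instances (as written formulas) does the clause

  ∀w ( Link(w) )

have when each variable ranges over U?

Ground terms of depth ≤ 2:
  Count level by level. With function symbols g/1, the terms of depth ≤ k are the 5 constants together with each function applied to depth-≤(k−1) tuples, so N_k = 5 + N_{k-1}.
  N_0 = 5
  N_1 = 5 + 5 = 10
  N_2 = 5 + 10 = 15
So there are 15 ground terms available for substitution.
The clause has 1 distinct variable (w), which appears in the body. In the free term algebra distinct substitutions yield syntactically distinct ground instances.
Number of ground instances = 15.

15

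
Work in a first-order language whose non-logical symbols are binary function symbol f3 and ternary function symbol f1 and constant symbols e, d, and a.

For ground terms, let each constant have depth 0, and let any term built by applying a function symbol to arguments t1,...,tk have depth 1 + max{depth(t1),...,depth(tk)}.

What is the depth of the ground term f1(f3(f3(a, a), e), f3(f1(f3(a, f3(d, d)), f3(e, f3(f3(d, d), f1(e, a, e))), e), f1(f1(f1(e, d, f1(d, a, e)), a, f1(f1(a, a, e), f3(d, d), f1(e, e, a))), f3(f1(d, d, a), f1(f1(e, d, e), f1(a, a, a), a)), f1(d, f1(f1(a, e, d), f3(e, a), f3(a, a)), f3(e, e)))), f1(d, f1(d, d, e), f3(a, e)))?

6

depth(f3(a, a)) = 1 + max(0, 0) = 1
depth(f3(f3(a, a), e)) = 1 + max(1, 0) = 2
depth(f3(d, d)) = 1 + max(0, 0) = 1
depth(f3(a, f3(d, d))) = 1 + max(0, 1) = 2
depth(f1(e, a, e)) = 1 + max(0, 0, 0) = 1
depth(f3(f3(d, d), f1(e, a, e))) = 1 + max(1, 1) = 2
depth(f3(e, f3(f3(d, d), f1(e, a, e)))) = 1 + max(0, 2) = 3
depth(f1(f3(a, f3(d, d)), f3(e, f3(f3(d, d), f1(e, a, e))), e)) = 1 + max(2, 3, 0) = 4
depth(f1(d, a, e)) = 1 + max(0, 0, 0) = 1
depth(f1(e, d, f1(d, a, e))) = 1 + max(0, 0, 1) = 2
depth(f1(a, a, e)) = 1 + max(0, 0, 0) = 1
depth(f1(e, e, a)) = 1 + max(0, 0, 0) = 1
depth(f1(f1(a, a, e), f3(d, d), f1(e, e, a))) = 1 + max(1, 1, 1) = 2
depth(f1(f1(e, d, f1(d, a, e)), a, f1(f1(a, a, e), f3(d, d), f1(e, e, a)))) = 1 + max(2, 0, 2) = 3
depth(f1(d, d, a)) = 1 + max(0, 0, 0) = 1
depth(f1(e, d, e)) = 1 + max(0, 0, 0) = 1
depth(f1(a, a, a)) = 1 + max(0, 0, 0) = 1
depth(f1(f1(e, d, e), f1(a, a, a), a)) = 1 + max(1, 1, 0) = 2
depth(f3(f1(d, d, a), f1(f1(e, d, e), f1(a, a, a), a))) = 1 + max(1, 2) = 3
depth(f1(a, e, d)) = 1 + max(0, 0, 0) = 1
depth(f3(e, a)) = 1 + max(0, 0) = 1
depth(f1(f1(a, e, d), f3(e, a), f3(a, a))) = 1 + max(1, 1, 1) = 2
depth(f3(e, e)) = 1 + max(0, 0) = 1
depth(f1(d, f1(f1(a, e, d), f3(e, a), f3(a, a)), f3(e, e))) = 1 + max(0, 2, 1) = 3
depth(f1(f1(f1(e, d, f1(d, a, e)), a, f1(f1(a, a, e), f3(d, d), f1(e, e, a))), f3(f1(d, d, a), f1(f1(e, d, e), f1(a, a, a), a)), f1(d, f1(f1(a, e, d), f3(e, a), f3(a, a)), f3(e, e)))) = 1 + max(3, 3, 3) = 4
depth(f3(f1(f3(a, f3(d, d)), f3(e, f3(f3(d, d), f1(e, a, e))), e), f1(f1(f1(e, d, f1(d, a, e)), a, f1(f1(a, a, e), f3(d, d), f1(e, e, a))), f3(f1(d, d, a), f1(f1(e, d, e), f1(a, a, a), a)), f1(d, f1(f1(a, e, d), f3(e, a), f3(a, a)), f3(e, e))))) = 1 + max(4, 4) = 5
depth(f1(d, d, e)) = 1 + max(0, 0, 0) = 1
depth(f3(a, e)) = 1 + max(0, 0) = 1
depth(f1(d, f1(d, d, e), f3(a, e))) = 1 + max(0, 1, 1) = 2
depth(f1(f3(f3(a, a), e), f3(f1(f3(a, f3(d, d)), f3(e, f3(f3(d, d), f1(e, a, e))), e), f1(f1(f1(e, d, f1(d, a, e)), a, f1(f1(a, a, e), f3(d, d), f1(e, e, a))), f3(f1(d, d, a), f1(f1(e, d, e), f1(a, a, a), a)), f1(d, f1(f1(a, e, d), f3(e, a), f3(a, a)), f3(e, e)))), f1(d, f1(d, d, e), f3(a, e)))) = 1 + max(2, 5, 2) = 6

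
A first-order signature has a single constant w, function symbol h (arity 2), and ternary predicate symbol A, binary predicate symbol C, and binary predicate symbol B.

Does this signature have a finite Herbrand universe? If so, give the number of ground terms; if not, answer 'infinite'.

The signature has at least one function symbol (h, arity 2) and at least one constant (w).
Iterating h gives infinitely many distinct ground terms: w, h(w, w), h(h(w, w), h(w, w)), ...
So the Herbrand universe is infinite.

infinite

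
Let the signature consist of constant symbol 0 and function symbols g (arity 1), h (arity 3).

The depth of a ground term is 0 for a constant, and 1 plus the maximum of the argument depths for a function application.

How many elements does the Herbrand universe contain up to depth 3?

29823

Let N_k count ground terms of depth at most k. Each non-constant term of depth ≤ k is some function symbol applied to depth-≤(k−1) arguments, giving N_k = 1 + N_{k-1} + N_{k-1}^3.
N_0 = 1
N_1 = 1 + 1 + 1^3 = 3
N_2 = 1 + 3 + 3^3 = 31
N_3 = 1 + 31 + 31^3 = 29823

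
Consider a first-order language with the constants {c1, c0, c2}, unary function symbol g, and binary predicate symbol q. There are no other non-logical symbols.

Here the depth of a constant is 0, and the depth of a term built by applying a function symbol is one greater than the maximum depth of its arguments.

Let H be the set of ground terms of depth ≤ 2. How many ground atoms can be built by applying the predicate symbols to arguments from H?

First count ground terms of depth ≤ 2.
If N_k denotes the number of depth-≤k ground terms, the 3 constants give N_0 = 3, and each function symbol of arity r contributes N_{k-1}^r new terms at level k: N_k = 3 + N_{k-1}.
N_0 = 3
N_1 = 3 + 3 = 6
N_2 = 3 + 6 = 9
So |H| = 9.
Ground atoms are formed by filling each argument slot of a predicate with a term from H, so an r-ary predicate gives |H|^r atoms:
  q: 9^2 = 81
Total ground atoms: 81.

81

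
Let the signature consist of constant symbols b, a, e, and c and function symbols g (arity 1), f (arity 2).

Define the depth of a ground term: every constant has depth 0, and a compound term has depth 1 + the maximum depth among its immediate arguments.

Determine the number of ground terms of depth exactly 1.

20

If N_k denotes the number of depth-≤k ground terms, the 4 constants give N_0 = 4, and each function symbol of arity r contributes N_{k-1}^r new terms at level k: N_k = 4 + N_{k-1} + N_{k-1}^2.
N_0 = 4
N_1 = 4 + 4 + 4^2 = 24
Terms of depth exactly 1: N_1 − N_0 = 24 − 4 = 20.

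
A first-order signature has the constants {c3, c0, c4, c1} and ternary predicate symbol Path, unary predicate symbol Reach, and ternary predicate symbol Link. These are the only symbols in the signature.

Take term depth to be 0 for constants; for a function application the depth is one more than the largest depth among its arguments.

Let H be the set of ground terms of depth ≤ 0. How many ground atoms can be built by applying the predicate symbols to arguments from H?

First count ground terms of depth ≤ 0.
With no function symbols every ground term is a constant, so there are exactly 4 ground terms at every depth bound.
N_0 = 4
So |H| = 4.
A ground atom is a predicate applied to a tuple of terms from H, so the count is the sum over predicates of |H|^arity:
  Path: 4^3 = 64;  Reach: 4;  Link: 4^3 = 64
Total ground atoms: 64 + 4 + 64 = 132.

132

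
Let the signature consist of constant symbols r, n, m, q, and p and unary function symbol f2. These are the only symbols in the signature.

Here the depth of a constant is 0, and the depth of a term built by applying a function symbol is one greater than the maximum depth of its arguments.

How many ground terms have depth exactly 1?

Let N_k count ground terms of depth at most k. Each non-constant term of depth ≤ k is some function symbol applied to depth-≤(k−1) arguments, giving N_k = 5 + N_{k-1}.
N_0 = 5
N_1 = 5 + 5 = 10
Terms of depth exactly 1: N_1 − N_0 = 10 − 5 = 5.

5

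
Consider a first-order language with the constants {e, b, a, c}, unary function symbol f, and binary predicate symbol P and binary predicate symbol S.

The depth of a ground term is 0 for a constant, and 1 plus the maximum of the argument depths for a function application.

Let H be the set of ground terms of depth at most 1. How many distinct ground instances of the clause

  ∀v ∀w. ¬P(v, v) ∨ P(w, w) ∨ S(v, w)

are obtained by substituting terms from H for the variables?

64

Ground terms of depth ≤ 1:
  Let N_k count ground terms of depth at most k. Each non-constant term of depth ≤ k is some function symbol applied to depth-≤(k−1) arguments, giving N_k = 4 + N_{k-1}.
  N_0 = 4
  N_1 = 4 + 4 = 8
  Explicitly: e, b, a, c, f(e), f(b), f(a), f(c).
So there are 8 ground terms available for substitution.
Each of v, w ranges independently over the available ground terms, and distinct assignments produce distinct instances.
Number of ground instances = 8^2 = 64.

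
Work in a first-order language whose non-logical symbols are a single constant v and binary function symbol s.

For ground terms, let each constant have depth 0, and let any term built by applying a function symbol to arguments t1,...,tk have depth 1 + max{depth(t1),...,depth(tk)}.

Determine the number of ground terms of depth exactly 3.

Write N_k for the number of ground terms of depth ≤ k. A term of depth ≤ k is either a constant or a function symbol applied to arguments of depth ≤ k−1, so N_k = 1 + N_{k-1}^2.
N_0 = 1
N_1 = 1 + 1^2 = 2
N_2 = 1 + 2^2 = 5
N_3 = 1 + 5^2 = 26
Terms of depth exactly 3: N_3 − N_2 = 26 − 5 = 21.

21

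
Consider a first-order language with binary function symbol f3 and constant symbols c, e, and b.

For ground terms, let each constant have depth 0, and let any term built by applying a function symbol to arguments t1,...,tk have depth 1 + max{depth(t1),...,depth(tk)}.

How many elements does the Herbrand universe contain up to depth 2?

Let N_k = |{terms of depth ≤ k}|. Then N_0 = 3 and N_k = 3 + N_{k-1}^2 for k ≥ 1 (one summand per function symbol, arity giving the exponent).
N_0 = 3
N_1 = 3 + 3^2 = 12
N_2 = 3 + 12^2 = 147

147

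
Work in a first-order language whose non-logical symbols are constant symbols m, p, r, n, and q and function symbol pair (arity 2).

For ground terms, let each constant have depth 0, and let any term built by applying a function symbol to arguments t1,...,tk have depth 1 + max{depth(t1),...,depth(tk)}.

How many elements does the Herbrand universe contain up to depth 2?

If N_k denotes the number of depth-≤k ground terms, the 5 constants give N_0 = 5, and each function symbol of arity r contributes N_{k-1}^r new terms at level k: N_k = 5 + N_{k-1}^2.
N_0 = 5
N_1 = 5 + 5^2 = 30
N_2 = 5 + 30^2 = 905

905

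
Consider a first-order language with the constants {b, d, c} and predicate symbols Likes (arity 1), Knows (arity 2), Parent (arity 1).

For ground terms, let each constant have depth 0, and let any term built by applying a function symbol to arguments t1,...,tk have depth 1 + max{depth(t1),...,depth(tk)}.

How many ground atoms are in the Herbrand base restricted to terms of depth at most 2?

15

First count ground terms of depth ≤ 2.
With no function symbols every ground term is a constant, so there are exactly 3 ground terms at every depth bound.
N_0 = 3
N_1 = 3
N_2 = 3
So |H| = 3.
For each predicate symbol, the number of ground atoms is |H| raised to its arity; summing:
  Likes: 3;  Knows: 3^2 = 9;  Parent: 3
Total ground atoms: 3 + 9 + 3 = 15.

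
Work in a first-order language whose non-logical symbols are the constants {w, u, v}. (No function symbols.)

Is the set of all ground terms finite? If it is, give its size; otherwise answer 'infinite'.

3

There are no function symbols, so every ground term is one of the 3 constants.
The Herbrand universe is {w, u, v}, which is finite with 3 elements.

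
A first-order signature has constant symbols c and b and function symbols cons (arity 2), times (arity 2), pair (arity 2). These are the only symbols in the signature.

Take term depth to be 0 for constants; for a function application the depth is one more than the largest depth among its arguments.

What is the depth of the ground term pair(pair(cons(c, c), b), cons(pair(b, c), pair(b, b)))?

depth(cons(c, c)) = 1 + max(0, 0) = 1
depth(pair(cons(c, c), b)) = 1 + max(1, 0) = 2
depth(pair(b, c)) = 1 + max(0, 0) = 1
depth(pair(b, b)) = 1 + max(0, 0) = 1
depth(cons(pair(b, c), pair(b, b))) = 1 + max(1, 1) = 2
depth(pair(pair(cons(c, c), b), cons(pair(b, c), pair(b, b)))) = 1 + max(2, 2) = 3

3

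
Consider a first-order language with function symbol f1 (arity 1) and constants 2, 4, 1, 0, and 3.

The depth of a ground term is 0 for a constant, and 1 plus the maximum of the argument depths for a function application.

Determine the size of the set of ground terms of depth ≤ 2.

15

Count level by level. With function symbols f1/1, the terms of depth ≤ k are the 5 constants together with each function applied to depth-≤(k−1) tuples, so N_k = 5 + N_{k-1}.
N_0 = 5
N_1 = 5 + 5 = 10
N_2 = 5 + 10 = 15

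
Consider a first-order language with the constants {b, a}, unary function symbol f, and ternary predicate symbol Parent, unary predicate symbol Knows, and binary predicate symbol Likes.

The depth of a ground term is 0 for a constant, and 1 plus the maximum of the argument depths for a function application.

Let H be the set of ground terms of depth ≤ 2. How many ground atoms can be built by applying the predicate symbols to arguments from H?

First count ground terms of depth ≤ 2.
Let N_k = |{terms of depth ≤ k}|. Then N_0 = 2 and N_k = 2 + N_{k-1} for k ≥ 1 (one summand per function symbol, arity giving the exponent).
N_0 = 2
N_1 = 2 + 2 = 4
N_2 = 2 + 4 = 6
Explicitly: b, a, f(b), f(a), f(f(b)), f(f(a)).
So |H| = 6.
Ground atoms are formed by filling each argument slot of a predicate with a term from H, so an r-ary predicate gives |H|^r atoms:
  Parent: 6^3 = 216;  Knows: 6;  Likes: 6^2 = 36
Total ground atoms: 216 + 6 + 36 = 258.

258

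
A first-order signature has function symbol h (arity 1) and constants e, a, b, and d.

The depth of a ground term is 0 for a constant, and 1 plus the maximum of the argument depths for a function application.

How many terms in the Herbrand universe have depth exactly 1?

Let N_k = |{terms of depth ≤ k}|. Then N_0 = 4 and N_k = 4 + N_{k-1} for k ≥ 1 (one summand per function symbol, arity giving the exponent).
N_0 = 4
N_1 = 4 + 4 = 8
Terms of depth exactly 1: N_1 − N_0 = 8 − 4 = 4.

4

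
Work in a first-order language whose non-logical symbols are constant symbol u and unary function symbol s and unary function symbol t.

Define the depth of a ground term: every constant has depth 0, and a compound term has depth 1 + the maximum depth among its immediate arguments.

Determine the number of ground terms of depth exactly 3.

8

Let N_k = |{terms of depth ≤ k}|. Then N_0 = 1 and N_k = 1 + N_{k-1} + N_{k-1} for k ≥ 1 (one summand per function symbol, arity giving the exponent).
N_0 = 1
N_1 = 1 + 1 + 1 = 3
N_2 = 1 + 3 + 3 = 7
N_3 = 1 + 7 + 7 = 15
Terms of depth exactly 3: N_3 − N_2 = 15 − 7 = 8.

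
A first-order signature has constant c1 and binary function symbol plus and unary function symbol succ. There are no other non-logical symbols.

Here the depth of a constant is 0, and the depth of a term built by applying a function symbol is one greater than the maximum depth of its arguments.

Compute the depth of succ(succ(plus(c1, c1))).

depth(plus(c1, c1)) = 1 + max(0, 0) = 1
depth(succ(plus(c1, c1))) = 1 + depth(plus(c1, c1)) = 1 + 1 = 2
depth(succ(succ(plus(c1, c1)))) = 1 + depth(succ(plus(c1, c1))) = 1 + 2 = 3

3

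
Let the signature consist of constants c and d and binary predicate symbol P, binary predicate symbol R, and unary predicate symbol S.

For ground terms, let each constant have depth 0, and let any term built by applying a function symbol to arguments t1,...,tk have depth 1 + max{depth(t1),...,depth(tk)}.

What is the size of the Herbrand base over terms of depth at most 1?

10

First count ground terms of depth ≤ 1.
With no function symbols every ground term is a constant, so there are exactly 2 ground terms at every depth bound.
N_0 = 2
N_1 = 2
Explicitly: c, d.
So |H| = 2.
Each predicate of arity r yields |H|^r ground atoms (one per choice of an r-tuple from H):
  P: 2^2 = 4;  R: 2^2 = 4;  S: 2
Total ground atoms: 4 + 4 + 2 = 10.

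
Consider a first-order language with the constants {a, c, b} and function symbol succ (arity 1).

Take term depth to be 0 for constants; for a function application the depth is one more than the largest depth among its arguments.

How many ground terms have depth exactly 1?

Let N_k = |{terms of depth ≤ k}|. Then N_0 = 3 and N_k = 3 + N_{k-1} for k ≥ 1 (one summand per function symbol, arity giving the exponent).
N_0 = 3
N_1 = 3 + 3 = 6
Terms of depth exactly 1: N_1 − N_0 = 6 − 3 = 3.

3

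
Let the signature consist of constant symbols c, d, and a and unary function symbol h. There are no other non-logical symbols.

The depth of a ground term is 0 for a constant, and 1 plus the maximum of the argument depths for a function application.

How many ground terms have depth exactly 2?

3

Write N_k for the number of ground terms of depth ≤ k. A term of depth ≤ k is either a constant or a function symbol applied to arguments of depth ≤ k−1, so N_k = 3 + N_{k-1}.
N_0 = 3
N_1 = 3 + 3 = 6
N_2 = 3 + 6 = 9
Terms of depth exactly 2: N_2 − N_1 = 9 − 6 = 3.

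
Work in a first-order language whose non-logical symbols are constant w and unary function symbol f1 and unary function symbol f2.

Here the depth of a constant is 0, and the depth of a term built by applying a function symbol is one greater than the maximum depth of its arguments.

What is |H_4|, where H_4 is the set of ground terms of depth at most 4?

Let N_k count ground terms of depth at most k. Each non-constant term of depth ≤ k is some function symbol applied to depth-≤(k−1) arguments, giving N_k = 1 + N_{k-1} + N_{k-1}.
N_0 = 1
N_1 = 1 + 1 + 1 = 3
N_2 = 1 + 3 + 3 = 7
N_3 = 1 + 7 + 7 = 15
N_4 = 1 + 15 + 15 = 31

31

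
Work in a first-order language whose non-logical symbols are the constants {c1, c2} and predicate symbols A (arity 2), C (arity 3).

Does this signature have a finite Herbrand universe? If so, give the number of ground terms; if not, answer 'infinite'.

There are no function symbols, so every ground term is one of the 2 constants.
The Herbrand universe is {c1, c2}, which is finite with 2 elements.

2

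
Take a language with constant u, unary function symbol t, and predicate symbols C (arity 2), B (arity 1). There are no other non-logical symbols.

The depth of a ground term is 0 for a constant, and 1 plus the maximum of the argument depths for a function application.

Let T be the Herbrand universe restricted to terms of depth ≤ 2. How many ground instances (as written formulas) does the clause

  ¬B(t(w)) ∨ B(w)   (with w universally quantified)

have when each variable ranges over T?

3

Ground terms of depth ≤ 2:
  Write N_k for the number of ground terms of depth ≤ k. A term of depth ≤ k is either a constant or a function symbol applied to arguments of depth ≤ k−1, so N_k = 1 + N_{k-1}.
  N_0 = 1
  N_1 = 1 + 1 = 2
  N_2 = 1 + 2 = 3
So there are 3 ground terms available for substitution.
There is 1 variable to instantiate (w),  occurring in at least one literal, so different choices give different ground instances.
Number of ground instances = 3.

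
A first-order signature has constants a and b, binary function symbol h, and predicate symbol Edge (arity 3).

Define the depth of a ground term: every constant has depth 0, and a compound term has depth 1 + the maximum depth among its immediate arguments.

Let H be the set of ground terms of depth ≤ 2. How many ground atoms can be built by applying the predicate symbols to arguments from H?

First count ground terms of depth ≤ 2.
Let N_k count ground terms of depth at most k. Each non-constant term of depth ≤ k is some function symbol applied to depth-≤(k−1) arguments, giving N_k = 2 + N_{k-1}^2.
N_0 = 2
N_1 = 2 + 2^2 = 6
N_2 = 2 + 6^2 = 38
So |H| = 38.
A ground atom is a predicate applied to a tuple of terms from H, so the count is the sum over predicates of |H|^arity:
  Edge: 38^3 = 54872
Total ground atoms: 54872.

54872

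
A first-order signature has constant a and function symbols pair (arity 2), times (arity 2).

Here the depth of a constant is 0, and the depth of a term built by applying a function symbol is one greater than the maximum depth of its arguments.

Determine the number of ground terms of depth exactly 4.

1044736

If N_k denotes the number of depth-≤k ground terms, the 1 constant gives N_0 = 1, and each function symbol of arity r contributes N_{k-1}^r new terms at level k: N_k = 1 + N_{k-1}^2 + N_{k-1}^2.
N_0 = 1
N_1 = 1 + 1^2 + 1^2 = 3
N_2 = 1 + 3^2 + 3^2 = 19
N_3 = 1 + 19^2 + 19^2 = 723
N_4 = 1 + 723^2 + 723^2 = 1045459
Terms of depth exactly 4: N_4 − N_3 = 1045459 − 723 = 1044736.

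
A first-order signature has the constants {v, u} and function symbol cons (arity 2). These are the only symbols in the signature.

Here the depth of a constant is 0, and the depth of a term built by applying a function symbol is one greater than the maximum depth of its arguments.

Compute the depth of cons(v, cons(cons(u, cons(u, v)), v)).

depth(cons(u, v)) = 1 + max(0, 0) = 1
depth(cons(u, cons(u, v))) = 1 + max(0, 1) = 2
depth(cons(cons(u, cons(u, v)), v)) = 1 + max(2, 0) = 3
depth(cons(v, cons(cons(u, cons(u, v)), v))) = 1 + max(0, 3) = 4

4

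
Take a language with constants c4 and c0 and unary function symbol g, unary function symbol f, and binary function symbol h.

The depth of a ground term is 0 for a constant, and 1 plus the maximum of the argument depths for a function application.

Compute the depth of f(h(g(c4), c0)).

depth(g(c4)) = 1 + depth(c4) = 1 + 0 = 1
depth(h(g(c4), c0)) = 1 + max(1, 0) = 2
depth(f(h(g(c4), c0))) = 1 + depth(h(g(c4), c0)) = 1 + 2 = 3

3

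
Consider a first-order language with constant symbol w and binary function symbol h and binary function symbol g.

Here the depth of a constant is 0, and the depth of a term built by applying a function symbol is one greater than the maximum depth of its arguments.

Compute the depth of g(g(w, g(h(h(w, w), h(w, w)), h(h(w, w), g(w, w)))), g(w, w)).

5

depth(h(w, w)) = 1 + max(0, 0) = 1
depth(h(h(w, w), h(w, w))) = 1 + max(1, 1) = 2
depth(g(w, w)) = 1 + max(0, 0) = 1
depth(h(h(w, w), g(w, w))) = 1 + max(1, 1) = 2
depth(g(h(h(w, w), h(w, w)), h(h(w, w), g(w, w)))) = 1 + max(2, 2) = 3
depth(g(w, g(h(h(w, w), h(w, w)), h(h(w, w), g(w, w))))) = 1 + max(0, 3) = 4
depth(g(g(w, g(h(h(w, w), h(w, w)), h(h(w, w), g(w, w)))), g(w, w))) = 1 + max(4, 1) = 5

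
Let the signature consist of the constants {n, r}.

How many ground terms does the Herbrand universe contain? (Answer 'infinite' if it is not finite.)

There are no function symbols, so every ground term is one of the 2 constants.
The Herbrand universe is {n, r}, which is finite with 2 elements.

2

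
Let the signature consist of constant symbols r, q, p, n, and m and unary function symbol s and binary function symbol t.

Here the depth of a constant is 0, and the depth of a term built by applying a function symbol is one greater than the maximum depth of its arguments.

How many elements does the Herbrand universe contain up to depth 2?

1265

Write N_k for the number of ground terms of depth ≤ k. A term of depth ≤ k is either a constant or a function symbol applied to arguments of depth ≤ k−1, so N_k = 5 + N_{k-1} + N_{k-1}^2.
N_0 = 5
N_1 = 5 + 5 + 5^2 = 35
N_2 = 5 + 35 + 35^2 = 1265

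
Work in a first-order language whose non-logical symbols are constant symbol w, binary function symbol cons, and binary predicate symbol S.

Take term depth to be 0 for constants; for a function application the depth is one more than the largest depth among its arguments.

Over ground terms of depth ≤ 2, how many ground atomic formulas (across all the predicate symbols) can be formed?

25

First count ground terms of depth ≤ 2.
Write N_k for the number of ground terms of depth ≤ k. A term of depth ≤ k is either a constant or a function symbol applied to arguments of depth ≤ k−1, so N_k = 1 + N_{k-1}^2.
N_0 = 1
N_1 = 1 + 1^2 = 2
N_2 = 1 + 2^2 = 5
So |H| = 5.
Ground atoms are formed by filling each argument slot of a predicate with a term from H, so an r-ary predicate gives |H|^r atoms:
  S: 5^2 = 25
Total ground atoms: 25.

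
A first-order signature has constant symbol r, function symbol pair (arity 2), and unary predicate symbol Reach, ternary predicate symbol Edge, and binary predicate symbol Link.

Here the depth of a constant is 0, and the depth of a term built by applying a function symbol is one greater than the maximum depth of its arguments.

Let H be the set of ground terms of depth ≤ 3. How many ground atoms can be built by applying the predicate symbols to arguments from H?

18278

First count ground terms of depth ≤ 3.
Let N_k count ground terms of depth at most k. Each non-constant term of depth ≤ k is some function symbol applied to depth-≤(k−1) arguments, giving N_k = 1 + N_{k-1}^2.
N_0 = 1
N_1 = 1 + 1^2 = 2
N_2 = 1 + 2^2 = 5
N_3 = 1 + 5^2 = 26
So |H| = 26.
A ground atom is a predicate applied to a tuple of terms from H, so the count is the sum over predicates of |H|^arity:
  Reach: 26;  Edge: 26^3 = 17576;  Link: 26^2 = 676
Total ground atoms: 26 + 17576 + 676 = 18278.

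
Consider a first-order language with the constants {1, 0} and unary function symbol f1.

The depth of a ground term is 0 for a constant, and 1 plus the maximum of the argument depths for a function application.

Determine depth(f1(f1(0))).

depth(f1(0)) = 1 + depth(0) = 1 + 0 = 1
depth(f1(f1(0))) = 1 + depth(f1(0)) = 1 + 1 = 2

2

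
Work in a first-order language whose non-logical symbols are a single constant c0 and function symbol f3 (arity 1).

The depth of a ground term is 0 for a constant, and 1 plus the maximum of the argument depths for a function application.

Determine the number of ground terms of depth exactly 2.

1

Count level by level. With function symbols f3/1, the terms of depth ≤ k are the 1 constant together with each function applied to depth-≤(k−1) tuples, so N_k = 1 + N_{k-1}.
N_0 = 1
N_1 = 1 + 1 = 2
N_2 = 1 + 2 = 3
Terms of depth exactly 2: N_2 − N_1 = 3 − 2 = 1.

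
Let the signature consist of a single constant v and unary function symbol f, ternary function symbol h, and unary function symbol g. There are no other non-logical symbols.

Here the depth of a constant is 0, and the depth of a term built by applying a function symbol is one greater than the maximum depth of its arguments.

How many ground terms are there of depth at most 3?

389164

Let N_k count ground terms of depth at most k. Each non-constant term of depth ≤ k is some function symbol applied to depth-≤(k−1) arguments, giving N_k = 1 + N_{k-1} + N_{k-1}^3 + N_{k-1}.
N_0 = 1
N_1 = 1 + 1 + 1^3 + 1 = 4
N_2 = 1 + 4 + 4^3 + 4 = 73
N_3 = 1 + 73 + 73^3 + 73 = 389164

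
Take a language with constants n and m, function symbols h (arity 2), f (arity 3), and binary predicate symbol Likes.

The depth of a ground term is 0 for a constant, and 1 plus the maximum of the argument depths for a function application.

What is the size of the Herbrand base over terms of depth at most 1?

196

First count ground terms of depth ≤ 1.
Let N_k count ground terms of depth at most k. Each non-constant term of depth ≤ k is some function symbol applied to depth-≤(k−1) arguments, giving N_k = 2 + N_{k-1}^2 + N_{k-1}^3.
N_0 = 2
N_1 = 2 + 2^2 + 2^3 = 14
So |H| = 14.
A ground atom is a predicate applied to a tuple of terms from H, so the count is the sum over predicates of |H|^arity:
  Likes: 14^2 = 196
Total ground atoms: 196.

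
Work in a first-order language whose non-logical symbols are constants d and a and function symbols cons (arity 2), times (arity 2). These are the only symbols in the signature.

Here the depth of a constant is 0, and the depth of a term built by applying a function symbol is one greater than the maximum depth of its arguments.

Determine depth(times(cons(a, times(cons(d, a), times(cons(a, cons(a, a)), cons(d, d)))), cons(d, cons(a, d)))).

6

depth(cons(d, a)) = 1 + max(0, 0) = 1
depth(cons(a, a)) = 1 + max(0, 0) = 1
depth(cons(a, cons(a, a))) = 1 + max(0, 1) = 2
depth(cons(d, d)) = 1 + max(0, 0) = 1
depth(times(cons(a, cons(a, a)), cons(d, d))) = 1 + max(2, 1) = 3
depth(times(cons(d, a), times(cons(a, cons(a, a)), cons(d, d)))) = 1 + max(1, 3) = 4
depth(cons(a, times(cons(d, a), times(cons(a, cons(a, a)), cons(d, d))))) = 1 + max(0, 4) = 5
depth(cons(a, d)) = 1 + max(0, 0) = 1
depth(cons(d, cons(a, d))) = 1 + max(0, 1) = 2
depth(times(cons(a, times(cons(d, a), times(cons(a, cons(a, a)), cons(d, d)))), cons(d, cons(a, d)))) = 1 + max(5, 2) = 6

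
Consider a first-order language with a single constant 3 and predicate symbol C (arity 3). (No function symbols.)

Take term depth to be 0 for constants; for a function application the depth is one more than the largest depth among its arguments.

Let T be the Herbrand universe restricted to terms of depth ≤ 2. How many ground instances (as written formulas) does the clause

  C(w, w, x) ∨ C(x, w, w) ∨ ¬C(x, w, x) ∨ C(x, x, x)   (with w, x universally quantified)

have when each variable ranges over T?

Ground terms of depth ≤ 2:
  With no function symbols every ground term is a constant, so there is exactly 1 ground term at every depth bound.
  N_0 = 1
  N_1 = 1
  N_2 = 1
  Explicitly: 3.
So there is exactly 1 ground term available for substitution.
The clause has 2 distinct variables (w, x), each appearing in the body. In the free term algebra distinct substitutions yield syntactically distinct ground instances.
Number of ground instances = 1^2 = 1.

1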